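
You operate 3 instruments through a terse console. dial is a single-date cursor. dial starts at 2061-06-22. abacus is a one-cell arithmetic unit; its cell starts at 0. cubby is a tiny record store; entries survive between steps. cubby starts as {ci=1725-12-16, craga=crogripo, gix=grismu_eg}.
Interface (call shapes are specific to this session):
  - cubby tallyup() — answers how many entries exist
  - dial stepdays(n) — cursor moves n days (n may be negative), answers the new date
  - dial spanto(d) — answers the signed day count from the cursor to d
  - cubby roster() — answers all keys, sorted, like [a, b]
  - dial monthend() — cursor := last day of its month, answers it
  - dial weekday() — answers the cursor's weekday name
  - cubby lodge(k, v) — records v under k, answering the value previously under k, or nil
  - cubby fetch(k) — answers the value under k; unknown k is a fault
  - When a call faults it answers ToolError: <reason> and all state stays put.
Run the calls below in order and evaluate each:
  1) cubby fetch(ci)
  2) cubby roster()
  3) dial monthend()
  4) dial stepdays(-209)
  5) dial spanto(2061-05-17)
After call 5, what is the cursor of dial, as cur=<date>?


Using cubby fetch on k='ci', giving 1725-12-16.
I call cubby roster(): [ci, craga, gix].
Then dial monthend(), giving 2061-06-30.
Next I call dial stepdays on n='-209', giving 2060-12-03.
Using dial spanto on d='2061-05-17', giving 165.

Answer: cur=2060-12-03


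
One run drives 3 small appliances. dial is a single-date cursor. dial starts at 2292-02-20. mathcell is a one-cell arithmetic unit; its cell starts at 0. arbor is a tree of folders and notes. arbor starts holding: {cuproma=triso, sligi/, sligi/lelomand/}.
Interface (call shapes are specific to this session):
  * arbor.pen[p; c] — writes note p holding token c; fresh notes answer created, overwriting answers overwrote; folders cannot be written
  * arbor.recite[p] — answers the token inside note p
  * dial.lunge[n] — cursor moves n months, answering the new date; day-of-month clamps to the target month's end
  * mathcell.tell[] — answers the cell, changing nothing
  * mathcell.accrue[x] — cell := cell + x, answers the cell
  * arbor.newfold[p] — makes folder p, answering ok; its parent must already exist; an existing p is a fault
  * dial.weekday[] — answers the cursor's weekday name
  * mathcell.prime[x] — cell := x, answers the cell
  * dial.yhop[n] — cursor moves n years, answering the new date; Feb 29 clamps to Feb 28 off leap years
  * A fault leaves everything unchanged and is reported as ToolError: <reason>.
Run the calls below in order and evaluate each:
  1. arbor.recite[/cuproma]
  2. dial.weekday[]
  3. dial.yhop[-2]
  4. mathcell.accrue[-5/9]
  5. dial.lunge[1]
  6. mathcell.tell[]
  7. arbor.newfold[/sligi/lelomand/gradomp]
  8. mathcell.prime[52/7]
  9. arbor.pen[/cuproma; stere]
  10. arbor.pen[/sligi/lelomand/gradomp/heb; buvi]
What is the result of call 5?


~$ arbor.recite p='/cuproma'
[out] triso
~$ dial.weekday
[out] Saturday
~$ dial.yhop n='-2'
[out] 2290-02-20
~$ mathcell.accrue x='-5/9'
[out] -5/9
~$ dial.lunge n='1'
[out] 2290-03-20
~$ mathcell.tell
[out] -5/9
~$ arbor.newfold p='/sligi/lelomand/gradomp'
[out] ok
~$ mathcell.prime x='52/7'
[out] 52/7
~$ arbor.pen p='/cuproma' c='stere'
[out] overwrote
~$ arbor.pen p='/sligi/lelomand/gradomp/heb' c='buvi'
[out] created

Answer: 2290-03-20


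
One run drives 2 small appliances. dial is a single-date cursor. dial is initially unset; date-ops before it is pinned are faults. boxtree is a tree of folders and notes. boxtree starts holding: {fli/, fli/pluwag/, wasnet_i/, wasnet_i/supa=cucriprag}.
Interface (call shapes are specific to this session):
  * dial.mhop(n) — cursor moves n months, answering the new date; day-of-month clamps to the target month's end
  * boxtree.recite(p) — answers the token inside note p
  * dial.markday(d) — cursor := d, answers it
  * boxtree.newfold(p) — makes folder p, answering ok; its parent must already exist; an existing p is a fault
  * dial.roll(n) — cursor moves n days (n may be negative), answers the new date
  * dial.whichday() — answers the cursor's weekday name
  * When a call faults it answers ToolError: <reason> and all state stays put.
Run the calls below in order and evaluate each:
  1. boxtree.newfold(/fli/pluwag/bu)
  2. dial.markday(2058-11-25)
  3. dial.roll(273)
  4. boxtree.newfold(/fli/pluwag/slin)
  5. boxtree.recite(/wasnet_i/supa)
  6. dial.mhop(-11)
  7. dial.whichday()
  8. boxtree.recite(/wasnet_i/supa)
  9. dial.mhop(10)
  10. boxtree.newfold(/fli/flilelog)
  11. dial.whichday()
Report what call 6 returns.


Answer: 2058-09-25

Derivation:
I call newfold(p: /fli/pluwag/bu), giving ok.
I call markday(d: 2058-11-25), giving 2058-11-25.
I call roll(n: 273), and get 2059-08-25.
Calling newfold(p: /fli/pluwag/slin), and observe ok.
Calling recite(p: /wasnet_i/supa), and see cucriprag.
Using mhop(n: -11), and see 2058-09-25.
Now I run whichday(), and see Wednesday.
Using recite(p: /wasnet_i/supa), and observe cucriprag.
I try mhop(n: 10): 2059-07-25.
I call newfold(p: /fli/flilelog), yielding ok.
I invoke whichday, giving Friday.


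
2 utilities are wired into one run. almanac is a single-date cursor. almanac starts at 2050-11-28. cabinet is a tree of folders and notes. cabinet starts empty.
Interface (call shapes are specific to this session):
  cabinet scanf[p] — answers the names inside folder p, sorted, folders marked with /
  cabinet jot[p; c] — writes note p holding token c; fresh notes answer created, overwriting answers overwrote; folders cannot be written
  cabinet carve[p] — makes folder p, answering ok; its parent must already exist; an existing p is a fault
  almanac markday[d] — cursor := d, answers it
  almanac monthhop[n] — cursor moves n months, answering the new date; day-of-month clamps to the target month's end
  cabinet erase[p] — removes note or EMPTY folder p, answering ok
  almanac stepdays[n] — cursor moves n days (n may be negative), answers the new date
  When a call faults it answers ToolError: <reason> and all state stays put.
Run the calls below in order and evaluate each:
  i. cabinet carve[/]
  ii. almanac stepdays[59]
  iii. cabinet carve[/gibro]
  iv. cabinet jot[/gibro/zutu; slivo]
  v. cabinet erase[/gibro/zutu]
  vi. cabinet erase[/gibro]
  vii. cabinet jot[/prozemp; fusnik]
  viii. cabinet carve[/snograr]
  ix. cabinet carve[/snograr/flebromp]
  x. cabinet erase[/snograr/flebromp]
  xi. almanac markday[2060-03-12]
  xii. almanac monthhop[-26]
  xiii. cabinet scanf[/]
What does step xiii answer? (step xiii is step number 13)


% cabinet carve p: /
:: ToolError: exists
% almanac stepdays n: 59
:: 2051-01-26
% cabinet carve p: /gibro
:: ok
% cabinet jot p: /gibro/zutu c: slivo
:: created
% cabinet erase p: /gibro/zutu
:: ok
% cabinet erase p: /gibro
:: ok
% cabinet jot p: /prozemp c: fusnik
:: created
% cabinet carve p: /snograr
:: ok
% cabinet carve p: /snograr/flebromp
:: ok
% cabinet erase p: /snograr/flebromp
:: ok
% almanac markday d: 2060-03-12
:: 2060-03-12
% almanac monthhop n: -26
:: 2058-01-12
% cabinet scanf p: /
:: [prozemp, snograr/]

Answer: [prozemp, snograr/]


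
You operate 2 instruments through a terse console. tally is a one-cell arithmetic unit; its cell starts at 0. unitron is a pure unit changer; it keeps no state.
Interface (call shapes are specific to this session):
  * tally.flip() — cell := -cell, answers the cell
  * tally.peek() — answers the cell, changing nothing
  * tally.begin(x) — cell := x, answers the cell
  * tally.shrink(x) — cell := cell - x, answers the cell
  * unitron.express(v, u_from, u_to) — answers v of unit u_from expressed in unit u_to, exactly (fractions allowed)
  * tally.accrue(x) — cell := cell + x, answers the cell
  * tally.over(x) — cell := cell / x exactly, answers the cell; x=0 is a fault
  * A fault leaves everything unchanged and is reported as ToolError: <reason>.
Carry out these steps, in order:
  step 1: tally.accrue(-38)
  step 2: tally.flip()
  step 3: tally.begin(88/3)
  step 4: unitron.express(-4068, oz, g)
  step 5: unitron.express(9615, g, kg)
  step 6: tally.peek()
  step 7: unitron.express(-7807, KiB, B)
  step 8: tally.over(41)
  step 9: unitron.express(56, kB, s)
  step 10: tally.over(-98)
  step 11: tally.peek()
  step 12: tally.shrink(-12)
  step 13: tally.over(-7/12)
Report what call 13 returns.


Answer: -289120/14063

Derivation:
! tally.accrue(-38) == -38
! tally.flip() == 38
! tally.begin(88/3) == 88/3
! unitron.express(-4068, oz, g) == -46130344029/400000
! unitron.express(9615, g, kg) == 1923/200
! tally.peek() == 88/3
! unitron.express(-7807, KiB, B) == -7994368
! tally.over(41) == 88/123
! unitron.express(56, kB, s) == ToolError: incompatible units
! tally.over(-98) == -44/6027
! tally.peek() == -44/6027
! tally.shrink(-12) == 72280/6027
! tally.over(-7/12) == -289120/14063


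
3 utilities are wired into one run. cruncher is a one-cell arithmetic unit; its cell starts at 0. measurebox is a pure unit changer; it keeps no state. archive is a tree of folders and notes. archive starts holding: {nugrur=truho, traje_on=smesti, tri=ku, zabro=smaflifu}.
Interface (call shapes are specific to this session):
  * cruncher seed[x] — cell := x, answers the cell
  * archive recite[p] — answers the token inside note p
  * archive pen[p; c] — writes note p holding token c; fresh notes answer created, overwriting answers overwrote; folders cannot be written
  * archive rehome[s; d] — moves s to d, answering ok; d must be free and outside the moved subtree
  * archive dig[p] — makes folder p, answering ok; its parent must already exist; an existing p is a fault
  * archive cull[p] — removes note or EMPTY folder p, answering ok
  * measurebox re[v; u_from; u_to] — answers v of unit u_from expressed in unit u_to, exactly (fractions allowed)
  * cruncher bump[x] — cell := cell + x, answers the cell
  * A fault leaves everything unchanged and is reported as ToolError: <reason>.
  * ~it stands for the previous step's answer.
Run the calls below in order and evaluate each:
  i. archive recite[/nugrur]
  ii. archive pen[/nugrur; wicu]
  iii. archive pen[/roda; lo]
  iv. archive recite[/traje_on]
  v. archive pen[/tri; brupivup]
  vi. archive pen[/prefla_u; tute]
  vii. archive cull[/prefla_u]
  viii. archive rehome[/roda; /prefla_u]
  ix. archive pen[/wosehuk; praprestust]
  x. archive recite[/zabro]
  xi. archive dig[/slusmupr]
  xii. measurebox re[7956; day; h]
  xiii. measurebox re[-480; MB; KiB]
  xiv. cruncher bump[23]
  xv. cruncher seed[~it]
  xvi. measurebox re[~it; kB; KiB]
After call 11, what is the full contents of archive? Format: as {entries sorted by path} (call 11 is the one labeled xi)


Answer: {nugrur=wicu, prefla_u=lo, slusmupr/, traje_on=smesti, tri=brupivup, wosehuk=praprestust, zabro=smaflifu}

Derivation:
[in] archive recite /nugrur
= truho
[in] archive pen /nugrur wicu
= overwrote
[in] archive pen /roda lo
= created
[in] archive recite /traje_on
= smesti
[in] archive pen /tri brupivup
= overwrote
[in] archive pen /prefla_u tute
= created
[in] archive cull /prefla_u
= ok
[in] archive rehome /roda /prefla_u
= ok
[in] archive pen /wosehuk praprestust
= created
[in] archive recite /zabro
= smaflifu
[in] archive dig /slusmupr
= ok
[in] measurebox re 7956 day h
= 190944
[in] measurebox re -480 MB KiB
= -468750
[in] cruncher bump 23
= 23
[in] cruncher seed ~it
= 23
[in] measurebox re ~it kB KiB
= 2875/128


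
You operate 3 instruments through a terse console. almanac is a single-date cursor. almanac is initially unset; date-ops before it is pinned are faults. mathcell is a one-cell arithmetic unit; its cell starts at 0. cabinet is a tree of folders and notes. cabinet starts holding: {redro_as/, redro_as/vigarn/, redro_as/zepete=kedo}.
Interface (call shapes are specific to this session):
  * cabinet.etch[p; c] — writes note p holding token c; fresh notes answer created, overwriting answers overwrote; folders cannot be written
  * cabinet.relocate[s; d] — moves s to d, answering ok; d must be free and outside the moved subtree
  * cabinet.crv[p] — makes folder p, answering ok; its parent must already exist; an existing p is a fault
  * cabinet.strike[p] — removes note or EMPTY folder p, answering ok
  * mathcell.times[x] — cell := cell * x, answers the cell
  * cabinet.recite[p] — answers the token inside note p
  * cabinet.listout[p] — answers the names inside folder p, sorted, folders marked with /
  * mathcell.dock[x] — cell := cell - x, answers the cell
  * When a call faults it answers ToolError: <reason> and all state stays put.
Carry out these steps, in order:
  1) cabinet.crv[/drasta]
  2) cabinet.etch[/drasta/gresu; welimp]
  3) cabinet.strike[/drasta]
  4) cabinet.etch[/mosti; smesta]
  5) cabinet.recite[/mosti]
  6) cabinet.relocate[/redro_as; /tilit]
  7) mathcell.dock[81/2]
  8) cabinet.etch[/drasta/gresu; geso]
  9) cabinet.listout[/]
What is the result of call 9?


Answer: [drasta/, mosti, tilit/]

Derivation:
-> crv(p='/drasta')
<- ok
-> etch(p='/drasta/gresu', c='welimp')
<- created
-> strike(p='/drasta')
<- ToolError: not empty
-> etch(p='/mosti', c='smesta')
<- created
-> recite(p='/mosti')
<- smesta
-> relocate(s='/redro_as', d='/tilit')
<- ok
-> dock(x='81/2')
<- -81/2
-> etch(p='/drasta/gresu', c='geso')
<- overwrote
-> listout(p='/')
<- [drasta/, mosti, tilit/]


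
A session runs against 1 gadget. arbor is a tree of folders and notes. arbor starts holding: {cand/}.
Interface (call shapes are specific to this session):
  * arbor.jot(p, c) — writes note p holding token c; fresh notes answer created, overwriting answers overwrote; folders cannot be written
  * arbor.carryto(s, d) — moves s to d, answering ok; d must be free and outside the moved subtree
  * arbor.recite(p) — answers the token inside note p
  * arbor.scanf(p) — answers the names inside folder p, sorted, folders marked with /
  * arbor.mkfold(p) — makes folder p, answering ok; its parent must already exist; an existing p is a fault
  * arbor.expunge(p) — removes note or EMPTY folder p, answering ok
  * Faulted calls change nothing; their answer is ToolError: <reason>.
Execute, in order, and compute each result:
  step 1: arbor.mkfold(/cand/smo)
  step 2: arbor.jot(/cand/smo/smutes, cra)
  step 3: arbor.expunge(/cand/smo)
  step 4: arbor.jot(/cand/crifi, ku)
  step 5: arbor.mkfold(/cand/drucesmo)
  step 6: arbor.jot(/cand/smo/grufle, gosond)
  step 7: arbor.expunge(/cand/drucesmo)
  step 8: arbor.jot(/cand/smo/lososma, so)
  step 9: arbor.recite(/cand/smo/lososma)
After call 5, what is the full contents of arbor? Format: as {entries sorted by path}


>>> arbor.mkfold p→/cand/smo
[out] ok
>>> arbor.jot p→/cand/smo/smutes c→cra
[out] created
>>> arbor.expunge p→/cand/smo
[out] ToolError: not empty
>>> arbor.jot p→/cand/crifi c→ku
[out] created
>>> arbor.mkfold p→/cand/drucesmo
[out] ok
>>> arbor.jot p→/cand/smo/grufle c→gosond
[out] created
>>> arbor.expunge p→/cand/drucesmo
[out] ok
>>> arbor.jot p→/cand/smo/lososma c→so
[out] created
>>> arbor.recite p→/cand/smo/lososma
[out] so

Answer: {cand/, cand/crifi=ku, cand/drucesmo/, cand/smo/, cand/smo/smutes=cra}


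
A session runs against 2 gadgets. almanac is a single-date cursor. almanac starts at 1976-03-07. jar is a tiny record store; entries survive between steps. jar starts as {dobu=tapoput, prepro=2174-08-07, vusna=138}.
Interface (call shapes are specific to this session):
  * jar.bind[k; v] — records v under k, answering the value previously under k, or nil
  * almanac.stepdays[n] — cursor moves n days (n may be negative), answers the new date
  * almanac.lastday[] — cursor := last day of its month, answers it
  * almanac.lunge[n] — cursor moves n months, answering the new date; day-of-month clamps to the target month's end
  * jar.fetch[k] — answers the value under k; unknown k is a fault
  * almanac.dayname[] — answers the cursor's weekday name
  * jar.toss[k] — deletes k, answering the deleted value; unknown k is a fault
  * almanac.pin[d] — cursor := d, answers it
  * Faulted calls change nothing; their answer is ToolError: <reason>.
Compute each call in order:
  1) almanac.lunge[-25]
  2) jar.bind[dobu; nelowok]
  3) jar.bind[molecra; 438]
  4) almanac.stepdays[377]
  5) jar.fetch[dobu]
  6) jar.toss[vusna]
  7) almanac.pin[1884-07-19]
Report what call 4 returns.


# almanac.lunge(n='-25') -> 1974-02-07
# jar.bind(k='dobu', v='nelowok') -> tapoput
# jar.bind(k='molecra', v='438') -> nil
# almanac.stepdays(n='377') -> 1975-02-19
# jar.fetch(k='dobu') -> nelowok
# jar.toss(k='vusna') -> 138
# almanac.pin(d='1884-07-19') -> 1884-07-19

Answer: 1975-02-19


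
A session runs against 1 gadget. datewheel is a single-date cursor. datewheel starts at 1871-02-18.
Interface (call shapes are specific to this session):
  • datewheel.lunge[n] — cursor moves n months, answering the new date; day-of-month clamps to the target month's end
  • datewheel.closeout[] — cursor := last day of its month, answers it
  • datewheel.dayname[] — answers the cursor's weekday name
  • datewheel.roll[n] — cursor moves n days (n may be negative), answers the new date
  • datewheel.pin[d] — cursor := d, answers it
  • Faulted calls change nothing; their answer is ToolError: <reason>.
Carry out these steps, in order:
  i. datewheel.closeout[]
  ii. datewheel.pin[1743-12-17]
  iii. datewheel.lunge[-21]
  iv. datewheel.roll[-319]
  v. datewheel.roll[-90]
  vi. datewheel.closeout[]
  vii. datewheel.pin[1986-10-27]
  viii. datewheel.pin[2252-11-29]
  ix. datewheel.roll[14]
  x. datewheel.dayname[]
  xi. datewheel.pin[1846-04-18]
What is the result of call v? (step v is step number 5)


Answer: 1741-02-01

Derivation:
Next I call datewheel.closeout, giving 1871-02-28.
Then datewheel.pin(d='1743-12-17'), yielding 1743-12-17.
I invoke datewheel.lunge(n='-21'), — result: 1742-03-17.
Then datewheel.roll(n='-319'), → 1741-05-02.
Now I run datewheel.roll(n='-90'), giving 1741-02-01.
Next I call datewheel.closeout, giving 1741-02-28.
I try datewheel.pin(d='1986-10-27'), and observe 1986-10-27.
Calling datewheel.pin(d='2252-11-29'), and see 2252-11-29.
I try datewheel.roll(n='14'), → 2252-12-13.
I try datewheel.dayname, and observe Monday.
Invoking datewheel.pin(d='1846-04-18'), → 1846-04-18.


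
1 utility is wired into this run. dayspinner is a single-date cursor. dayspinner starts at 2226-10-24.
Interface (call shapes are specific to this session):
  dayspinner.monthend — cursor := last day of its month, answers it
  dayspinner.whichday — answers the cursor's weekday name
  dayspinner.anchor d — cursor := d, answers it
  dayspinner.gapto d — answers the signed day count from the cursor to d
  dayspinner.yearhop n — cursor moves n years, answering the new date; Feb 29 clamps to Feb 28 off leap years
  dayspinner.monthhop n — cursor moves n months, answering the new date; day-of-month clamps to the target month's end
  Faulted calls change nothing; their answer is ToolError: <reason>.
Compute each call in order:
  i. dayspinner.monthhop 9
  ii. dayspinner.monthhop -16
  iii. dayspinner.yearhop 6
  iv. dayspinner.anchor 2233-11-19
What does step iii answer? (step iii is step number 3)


! 1. dayspinner.monthhop(9) => 2227-07-24
! 2. dayspinner.monthhop(-16) => 2226-03-24
! 3. dayspinner.yearhop(6) => 2232-03-24
! 4. dayspinner.anchor(2233-11-19) => 2233-11-19

Answer: 2232-03-24


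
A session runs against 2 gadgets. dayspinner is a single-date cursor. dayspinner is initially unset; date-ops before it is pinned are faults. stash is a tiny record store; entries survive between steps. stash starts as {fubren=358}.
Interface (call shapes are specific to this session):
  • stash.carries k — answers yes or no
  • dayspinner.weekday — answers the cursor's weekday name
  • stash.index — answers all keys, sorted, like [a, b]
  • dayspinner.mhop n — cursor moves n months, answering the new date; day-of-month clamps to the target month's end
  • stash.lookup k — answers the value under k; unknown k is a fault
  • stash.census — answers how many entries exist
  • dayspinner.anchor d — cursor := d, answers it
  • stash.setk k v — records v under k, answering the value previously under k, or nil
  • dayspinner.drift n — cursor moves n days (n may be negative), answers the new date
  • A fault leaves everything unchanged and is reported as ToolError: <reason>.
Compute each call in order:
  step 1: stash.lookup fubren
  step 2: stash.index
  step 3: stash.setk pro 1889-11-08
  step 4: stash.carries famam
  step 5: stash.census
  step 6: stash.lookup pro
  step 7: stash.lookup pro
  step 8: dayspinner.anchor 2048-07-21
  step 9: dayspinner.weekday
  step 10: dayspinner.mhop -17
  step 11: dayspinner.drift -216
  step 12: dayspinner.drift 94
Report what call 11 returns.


Answer: 2046-07-20

Derivation:
$ lookup k=fubren
= 358
$ index
= [fubren]
$ setk k=pro v=1889-11-08
= nil
$ carries k=famam
= no
$ census
= 2
$ lookup k=pro
= 1889-11-08
$ lookup k=pro
= 1889-11-08
$ anchor d=2048-07-21
= 2048-07-21
$ weekday
= Tuesday
$ mhop n=-17
= 2047-02-21
$ drift n=-216
= 2046-07-20
$ drift n=94
= 2046-10-22


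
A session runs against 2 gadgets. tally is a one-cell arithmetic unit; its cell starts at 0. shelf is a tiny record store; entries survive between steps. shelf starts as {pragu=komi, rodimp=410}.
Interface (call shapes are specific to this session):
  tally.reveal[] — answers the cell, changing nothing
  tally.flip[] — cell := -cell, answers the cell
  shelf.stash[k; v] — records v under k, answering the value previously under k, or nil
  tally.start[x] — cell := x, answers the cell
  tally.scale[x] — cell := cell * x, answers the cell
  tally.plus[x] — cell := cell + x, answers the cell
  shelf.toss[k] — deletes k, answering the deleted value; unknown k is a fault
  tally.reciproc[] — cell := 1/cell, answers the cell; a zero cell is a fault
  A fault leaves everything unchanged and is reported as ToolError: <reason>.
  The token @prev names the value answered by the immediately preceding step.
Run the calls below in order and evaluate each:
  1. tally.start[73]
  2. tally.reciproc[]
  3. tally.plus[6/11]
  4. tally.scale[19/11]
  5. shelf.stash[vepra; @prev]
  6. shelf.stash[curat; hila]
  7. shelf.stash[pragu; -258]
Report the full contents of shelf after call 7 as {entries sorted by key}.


> tally.start x=73
= 73
> tally.reciproc
= 1/73
> tally.plus x=6/11
= 449/803
> tally.scale x=19/11
= 8531/8833
> shelf.stash k=vepra v=@prev
= nil
> shelf.stash k=curat v=hila
= nil
> shelf.stash k=pragu v=-258
= komi

Answer: {curat=hila, pragu=-258, rodimp=410, vepra=8531/8833}


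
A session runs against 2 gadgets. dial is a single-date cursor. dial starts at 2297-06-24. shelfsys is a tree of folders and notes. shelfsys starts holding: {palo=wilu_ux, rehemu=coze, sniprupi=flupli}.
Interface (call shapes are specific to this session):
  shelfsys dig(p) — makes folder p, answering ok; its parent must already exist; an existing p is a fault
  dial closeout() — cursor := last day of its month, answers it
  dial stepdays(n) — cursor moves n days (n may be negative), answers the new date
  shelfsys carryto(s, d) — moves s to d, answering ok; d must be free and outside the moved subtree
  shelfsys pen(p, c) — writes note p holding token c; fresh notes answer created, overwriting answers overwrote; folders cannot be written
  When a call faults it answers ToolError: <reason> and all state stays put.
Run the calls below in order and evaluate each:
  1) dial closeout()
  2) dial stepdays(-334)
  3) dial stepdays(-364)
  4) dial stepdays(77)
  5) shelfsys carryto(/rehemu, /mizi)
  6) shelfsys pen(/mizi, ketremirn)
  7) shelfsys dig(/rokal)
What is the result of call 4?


% 1. dial closeout() -> 2297-06-30
% 2. dial stepdays(n→-334) -> 2296-07-31
% 3. dial stepdays(n→-364) -> 2295-08-02
% 4. dial stepdays(n→77) -> 2295-10-18
% 5. shelfsys carryto(s→/rehemu, d→/mizi) -> ok
% 6. shelfsys pen(p→/mizi, c→ketremirn) -> overwrote
% 7. shelfsys dig(p→/rokal) -> ok

Answer: 2295-10-18


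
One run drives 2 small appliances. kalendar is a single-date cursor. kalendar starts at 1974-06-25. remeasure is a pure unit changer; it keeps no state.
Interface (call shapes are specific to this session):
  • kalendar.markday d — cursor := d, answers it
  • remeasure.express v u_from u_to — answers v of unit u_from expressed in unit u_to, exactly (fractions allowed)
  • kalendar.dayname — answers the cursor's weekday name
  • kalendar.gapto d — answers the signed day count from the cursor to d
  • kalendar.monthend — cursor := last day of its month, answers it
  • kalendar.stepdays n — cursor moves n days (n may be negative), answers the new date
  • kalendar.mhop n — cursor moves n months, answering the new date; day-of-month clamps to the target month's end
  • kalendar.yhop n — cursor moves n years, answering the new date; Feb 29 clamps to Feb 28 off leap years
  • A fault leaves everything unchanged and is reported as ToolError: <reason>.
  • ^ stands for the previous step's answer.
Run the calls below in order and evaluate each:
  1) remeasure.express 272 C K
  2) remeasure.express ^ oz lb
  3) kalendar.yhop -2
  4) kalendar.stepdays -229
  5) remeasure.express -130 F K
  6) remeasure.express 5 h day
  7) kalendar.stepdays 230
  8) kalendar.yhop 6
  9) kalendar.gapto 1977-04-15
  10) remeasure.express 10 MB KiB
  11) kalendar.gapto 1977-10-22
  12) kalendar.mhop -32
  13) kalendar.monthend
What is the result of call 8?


Answer: 1978-06-26

Derivation:
-- 1. remeasure.express(272, C, K) : 10903/20
-- 2. remeasure.express(^, oz, lb) : 10903/320
-- 3. kalendar.yhop(-2) : 1972-06-25
-- 4. kalendar.stepdays(-229) : 1971-11-09
-- 5. remeasure.express(-130, F, K) : 3663/20
-- 6. remeasure.express(5, h, day) : 5/24
-- 7. kalendar.stepdays(230) : 1972-06-26
-- 8. kalendar.yhop(6) : 1978-06-26
-- 9. kalendar.gapto(1977-04-15) : -437
-- 10. remeasure.express(10, MB, KiB) : 78125/8
-- 11. kalendar.gapto(1977-10-22) : -247
-- 12. kalendar.mhop(-32) : 1975-10-26
-- 13. kalendar.monthend() : 1975-10-31


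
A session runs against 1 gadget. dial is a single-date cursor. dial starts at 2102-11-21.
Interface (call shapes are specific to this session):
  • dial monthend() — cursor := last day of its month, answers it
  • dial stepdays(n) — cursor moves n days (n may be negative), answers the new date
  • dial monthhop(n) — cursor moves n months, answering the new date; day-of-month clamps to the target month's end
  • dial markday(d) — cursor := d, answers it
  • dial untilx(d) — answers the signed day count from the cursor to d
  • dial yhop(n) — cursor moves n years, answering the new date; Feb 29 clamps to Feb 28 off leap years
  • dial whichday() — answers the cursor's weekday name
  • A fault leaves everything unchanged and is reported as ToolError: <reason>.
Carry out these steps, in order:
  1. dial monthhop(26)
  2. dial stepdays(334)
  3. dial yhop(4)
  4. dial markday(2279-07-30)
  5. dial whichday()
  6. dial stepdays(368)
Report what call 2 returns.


Answer: 2105-12-21

Derivation:
Now I run dial monthhop(n=26), and observe 2105-01-21.
I use dial stepdays(n=334), and observe 2105-12-21.
I try dial yhop(n=4), and observe 2109-12-21.
Then dial markday(d=2279-07-30), giving 2279-07-30.
Now I run dial whichday(), and observe Wednesday.
Then dial stepdays(n=368): 2280-08-01.


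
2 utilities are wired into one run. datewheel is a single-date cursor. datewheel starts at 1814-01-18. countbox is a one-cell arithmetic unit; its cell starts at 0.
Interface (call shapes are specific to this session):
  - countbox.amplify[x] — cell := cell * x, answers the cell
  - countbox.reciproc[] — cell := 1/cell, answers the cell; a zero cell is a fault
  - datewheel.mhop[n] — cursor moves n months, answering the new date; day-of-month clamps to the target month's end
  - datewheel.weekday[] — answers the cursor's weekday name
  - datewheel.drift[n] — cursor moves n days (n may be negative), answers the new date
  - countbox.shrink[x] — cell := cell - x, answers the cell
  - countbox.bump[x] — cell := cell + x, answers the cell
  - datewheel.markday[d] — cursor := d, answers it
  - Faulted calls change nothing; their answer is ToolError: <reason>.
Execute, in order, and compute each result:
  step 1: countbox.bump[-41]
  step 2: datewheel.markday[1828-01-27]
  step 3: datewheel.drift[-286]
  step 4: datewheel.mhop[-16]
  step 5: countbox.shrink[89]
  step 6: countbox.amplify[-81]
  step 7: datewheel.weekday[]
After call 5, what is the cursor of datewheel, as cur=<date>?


Answer: cur=1825-12-16

Derivation:
-> countbox.bump(x: -41)
<- -41
-> datewheel.markday(d: 1828-01-27)
<- 1828-01-27
-> datewheel.drift(n: -286)
<- 1827-04-16
-> datewheel.mhop(n: -16)
<- 1825-12-16
-> countbox.shrink(x: 89)
<- -130
-> countbox.amplify(x: -81)
<- 10530
-> datewheel.weekday()
<- Friday


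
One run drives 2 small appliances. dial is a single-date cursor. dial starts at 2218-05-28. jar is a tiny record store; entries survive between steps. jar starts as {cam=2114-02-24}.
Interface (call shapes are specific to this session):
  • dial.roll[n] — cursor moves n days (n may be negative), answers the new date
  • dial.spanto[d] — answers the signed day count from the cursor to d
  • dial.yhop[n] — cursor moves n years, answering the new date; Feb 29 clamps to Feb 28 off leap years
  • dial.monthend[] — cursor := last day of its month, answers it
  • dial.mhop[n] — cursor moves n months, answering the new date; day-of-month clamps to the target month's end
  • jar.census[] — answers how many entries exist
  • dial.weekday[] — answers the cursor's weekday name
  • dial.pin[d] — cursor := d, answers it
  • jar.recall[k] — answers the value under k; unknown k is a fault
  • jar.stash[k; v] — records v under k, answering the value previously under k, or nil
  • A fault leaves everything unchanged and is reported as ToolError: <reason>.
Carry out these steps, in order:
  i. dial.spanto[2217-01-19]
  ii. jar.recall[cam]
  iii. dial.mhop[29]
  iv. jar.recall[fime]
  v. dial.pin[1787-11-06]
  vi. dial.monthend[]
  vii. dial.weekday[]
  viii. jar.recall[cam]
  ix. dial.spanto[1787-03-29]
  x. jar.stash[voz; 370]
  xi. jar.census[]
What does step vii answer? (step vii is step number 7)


Answer: Friday

Derivation:
Do: dial.spanto[d=2217-01-19]
See: -494
Do: jar.recall[k=cam]
See: 2114-02-24
Do: dial.mhop[n=29]
See: 2220-10-28
Do: jar.recall[k=fime]
See: ToolError: no such key fime
Do: dial.pin[d=1787-11-06]
See: 1787-11-06
Do: dial.monthend[]
See: 1787-11-30
Do: dial.weekday[]
See: Friday
Do: jar.recall[k=cam]
See: 2114-02-24
Do: dial.spanto[d=1787-03-29]
See: -246
Do: jar.stash[k=voz; v=370]
See: nil
Do: jar.census[]
See: 2


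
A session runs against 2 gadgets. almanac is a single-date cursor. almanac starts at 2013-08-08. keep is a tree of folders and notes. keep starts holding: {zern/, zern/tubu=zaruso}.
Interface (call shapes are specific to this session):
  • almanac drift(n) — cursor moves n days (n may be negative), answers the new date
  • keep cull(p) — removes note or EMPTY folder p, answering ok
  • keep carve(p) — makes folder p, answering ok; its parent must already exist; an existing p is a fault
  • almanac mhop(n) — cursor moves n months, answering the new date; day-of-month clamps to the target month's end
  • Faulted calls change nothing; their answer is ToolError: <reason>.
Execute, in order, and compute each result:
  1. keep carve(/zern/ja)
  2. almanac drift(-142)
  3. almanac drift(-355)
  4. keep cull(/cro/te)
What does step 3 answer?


Step: keep carve[p=/zern/ja]
Result: ok
Step: almanac drift[n=-142]
Result: 2013-03-19
Step: almanac drift[n=-355]
Result: 2012-03-29
Step: keep cull[p=/cro/te]
Result: ToolError: not found

Answer: 2012-03-29


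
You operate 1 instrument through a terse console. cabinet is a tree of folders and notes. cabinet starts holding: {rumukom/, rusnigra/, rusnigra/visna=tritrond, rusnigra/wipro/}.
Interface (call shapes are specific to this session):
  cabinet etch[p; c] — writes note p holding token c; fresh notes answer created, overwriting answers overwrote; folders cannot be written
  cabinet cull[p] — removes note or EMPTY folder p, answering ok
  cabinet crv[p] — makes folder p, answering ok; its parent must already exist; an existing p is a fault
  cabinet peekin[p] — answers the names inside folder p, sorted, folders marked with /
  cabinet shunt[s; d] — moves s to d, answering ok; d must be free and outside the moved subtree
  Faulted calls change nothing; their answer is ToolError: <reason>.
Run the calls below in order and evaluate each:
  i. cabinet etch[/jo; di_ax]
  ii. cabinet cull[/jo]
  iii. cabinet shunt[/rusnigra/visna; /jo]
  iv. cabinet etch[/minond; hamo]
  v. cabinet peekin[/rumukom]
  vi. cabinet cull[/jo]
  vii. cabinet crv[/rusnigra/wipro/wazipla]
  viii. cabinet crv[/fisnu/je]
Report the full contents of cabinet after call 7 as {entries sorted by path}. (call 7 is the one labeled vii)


Step: cabinet etch[p='/jo'; c='di_ax']
Result: created
Step: cabinet cull[p='/jo']
Result: ok
Step: cabinet shunt[s='/rusnigra/visna'; d='/jo']
Result: ok
Step: cabinet etch[p='/minond'; c='hamo']
Result: created
Step: cabinet peekin[p='/rumukom']
Result: []
Step: cabinet cull[p='/jo']
Result: ok
Step: cabinet crv[p='/rusnigra/wipro/wazipla']
Result: ok
Step: cabinet crv[p='/fisnu/je']
Result: ToolError: no parent

Answer: {minond=hamo, rumukom/, rusnigra/, rusnigra/wipro/, rusnigra/wipro/wazipla/}


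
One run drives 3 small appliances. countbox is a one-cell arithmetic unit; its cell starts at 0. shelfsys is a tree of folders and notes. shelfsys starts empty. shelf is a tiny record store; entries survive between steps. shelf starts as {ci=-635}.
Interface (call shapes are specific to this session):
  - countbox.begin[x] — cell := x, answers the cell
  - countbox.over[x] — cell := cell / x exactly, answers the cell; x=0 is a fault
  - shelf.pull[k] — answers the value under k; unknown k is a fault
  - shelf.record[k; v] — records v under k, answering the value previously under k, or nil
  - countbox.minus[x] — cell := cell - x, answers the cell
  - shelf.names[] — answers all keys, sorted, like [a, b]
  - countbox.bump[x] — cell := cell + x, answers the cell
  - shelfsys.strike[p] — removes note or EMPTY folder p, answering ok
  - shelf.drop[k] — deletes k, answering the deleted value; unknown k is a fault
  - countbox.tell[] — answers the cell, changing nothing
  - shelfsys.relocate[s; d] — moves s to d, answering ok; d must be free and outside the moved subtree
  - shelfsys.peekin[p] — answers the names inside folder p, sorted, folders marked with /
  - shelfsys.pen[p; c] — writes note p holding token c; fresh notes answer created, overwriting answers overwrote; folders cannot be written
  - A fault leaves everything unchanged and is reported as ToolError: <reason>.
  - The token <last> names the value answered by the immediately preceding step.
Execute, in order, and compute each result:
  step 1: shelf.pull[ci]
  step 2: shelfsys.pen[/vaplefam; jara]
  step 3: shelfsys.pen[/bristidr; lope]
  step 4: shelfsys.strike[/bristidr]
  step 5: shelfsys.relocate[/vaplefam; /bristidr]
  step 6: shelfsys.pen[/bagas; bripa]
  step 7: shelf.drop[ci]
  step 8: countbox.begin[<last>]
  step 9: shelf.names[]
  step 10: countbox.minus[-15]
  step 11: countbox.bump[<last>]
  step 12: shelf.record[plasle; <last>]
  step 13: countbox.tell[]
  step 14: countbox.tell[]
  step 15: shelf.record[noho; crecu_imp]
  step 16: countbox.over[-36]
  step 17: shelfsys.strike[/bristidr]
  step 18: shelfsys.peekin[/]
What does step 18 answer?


-> pull(k='ci')
<- -635
-> pen(p='/vaplefam', c='jara')
<- created
-> pen(p='/bristidr', c='lope')
<- created
-> strike(p='/bristidr')
<- ok
-> relocate(s='/vaplefam', d='/bristidr')
<- ok
-> pen(p='/bagas', c='bripa')
<- created
-> drop(k='ci')
<- -635
-> begin(x='<last>')
<- -635
-> names()
<- []
-> minus(x='-15')
<- -620
-> bump(x='<last>')
<- -1240
-> record(k='plasle', v='<last>')
<- nil
-> tell()
<- -1240
-> tell()
<- -1240
-> record(k='noho', v='crecu_imp')
<- nil
-> over(x='-36')
<- 310/9
-> strike(p='/bristidr')
<- ok
-> peekin(p='/')
<- [bagas]

Answer: [bagas]


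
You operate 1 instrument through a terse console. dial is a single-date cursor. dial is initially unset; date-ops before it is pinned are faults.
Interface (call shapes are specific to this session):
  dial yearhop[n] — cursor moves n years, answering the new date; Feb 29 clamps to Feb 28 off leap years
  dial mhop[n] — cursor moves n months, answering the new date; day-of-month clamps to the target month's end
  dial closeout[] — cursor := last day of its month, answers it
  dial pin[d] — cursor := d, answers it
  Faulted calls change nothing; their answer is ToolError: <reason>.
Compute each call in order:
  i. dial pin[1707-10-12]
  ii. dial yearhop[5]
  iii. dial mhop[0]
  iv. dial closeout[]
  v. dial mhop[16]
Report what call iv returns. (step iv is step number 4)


Answer: 1712-10-31

Derivation:
Do: dial pin[d: 1707-10-12]
See: 1707-10-12
Do: dial yearhop[n: 5]
See: 1712-10-12
Do: dial mhop[n: 0]
See: 1712-10-12
Do: dial closeout[]
See: 1712-10-31
Do: dial mhop[n: 16]
See: 1714-02-28


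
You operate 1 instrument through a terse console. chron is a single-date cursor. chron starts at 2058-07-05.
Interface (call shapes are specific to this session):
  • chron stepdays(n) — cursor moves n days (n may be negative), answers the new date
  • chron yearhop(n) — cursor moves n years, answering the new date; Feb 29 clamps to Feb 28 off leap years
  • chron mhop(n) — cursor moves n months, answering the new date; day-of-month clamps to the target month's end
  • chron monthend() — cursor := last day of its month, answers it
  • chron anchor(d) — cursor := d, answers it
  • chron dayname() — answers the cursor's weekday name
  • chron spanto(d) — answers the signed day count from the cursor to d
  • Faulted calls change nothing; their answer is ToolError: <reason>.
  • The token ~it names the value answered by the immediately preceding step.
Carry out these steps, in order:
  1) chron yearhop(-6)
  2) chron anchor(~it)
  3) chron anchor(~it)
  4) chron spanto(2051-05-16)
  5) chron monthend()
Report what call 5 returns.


-> chron yearhop(n→-6)
<- 2052-07-05
-> chron anchor(d→~it)
<- 2052-07-05
-> chron anchor(d→~it)
<- 2052-07-05
-> chron spanto(d→2051-05-16)
<- -416
-> chron monthend()
<- 2052-07-31

Answer: 2052-07-31


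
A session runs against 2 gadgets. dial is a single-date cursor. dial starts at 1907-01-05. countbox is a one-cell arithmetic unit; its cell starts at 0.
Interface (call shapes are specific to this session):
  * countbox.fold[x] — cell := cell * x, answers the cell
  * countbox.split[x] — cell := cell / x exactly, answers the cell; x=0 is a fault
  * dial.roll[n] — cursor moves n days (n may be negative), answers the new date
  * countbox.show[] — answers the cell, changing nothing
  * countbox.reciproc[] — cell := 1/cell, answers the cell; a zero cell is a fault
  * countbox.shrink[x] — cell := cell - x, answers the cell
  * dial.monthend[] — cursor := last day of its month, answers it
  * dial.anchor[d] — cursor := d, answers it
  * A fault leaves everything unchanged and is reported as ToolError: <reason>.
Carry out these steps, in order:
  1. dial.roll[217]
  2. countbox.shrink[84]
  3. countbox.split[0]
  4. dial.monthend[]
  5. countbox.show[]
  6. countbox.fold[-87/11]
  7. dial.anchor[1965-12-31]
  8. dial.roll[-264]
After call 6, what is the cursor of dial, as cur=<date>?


·→ dial.roll(n: 217)
·← 1907-08-10
·→ countbox.shrink(x: 84)
·← -84
·→ countbox.split(x: 0)
·← ToolError: division by zero
·→ dial.monthend()
·← 1907-08-31
·→ countbox.show()
·← -84
·→ countbox.fold(x: -87/11)
·← 7308/11
·→ dial.anchor(d: 1965-12-31)
·← 1965-12-31
·→ dial.roll(n: -264)
·← 1965-04-11

Answer: cur=1907-08-31


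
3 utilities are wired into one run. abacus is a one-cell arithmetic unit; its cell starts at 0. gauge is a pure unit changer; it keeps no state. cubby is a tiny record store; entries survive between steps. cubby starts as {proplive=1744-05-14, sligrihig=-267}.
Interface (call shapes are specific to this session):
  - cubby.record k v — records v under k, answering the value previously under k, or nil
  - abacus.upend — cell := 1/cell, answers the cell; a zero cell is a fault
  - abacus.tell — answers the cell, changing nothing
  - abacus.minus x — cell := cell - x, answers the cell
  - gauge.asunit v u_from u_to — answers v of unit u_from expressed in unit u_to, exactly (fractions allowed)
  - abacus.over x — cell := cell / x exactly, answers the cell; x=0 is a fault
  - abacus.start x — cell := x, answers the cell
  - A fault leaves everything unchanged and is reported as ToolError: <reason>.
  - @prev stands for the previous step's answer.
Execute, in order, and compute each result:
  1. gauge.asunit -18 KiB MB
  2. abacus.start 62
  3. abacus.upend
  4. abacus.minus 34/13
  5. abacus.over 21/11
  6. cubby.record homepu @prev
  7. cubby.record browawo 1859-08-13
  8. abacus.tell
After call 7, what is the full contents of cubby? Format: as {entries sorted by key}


Answer: {browawo=1859-08-13, homepu=-23045/16926, proplive=1744-05-14, sligrihig=-267}

Derivation:
CALL gauge.asunit[v='-18'; u_from='KiB'; u_to='MB']
RET  -288/15625
CALL abacus.start[x='62']
RET  62
CALL abacus.upend[]
RET  1/62
CALL abacus.minus[x='34/13']
RET  -2095/806
CALL abacus.over[x='21/11']
RET  -23045/16926
CALL cubby.record[k='homepu'; v='@prev']
RET  nil
CALL cubby.record[k='browawo'; v='1859-08-13']
RET  nil
CALL abacus.tell[]
RET  -23045/16926
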